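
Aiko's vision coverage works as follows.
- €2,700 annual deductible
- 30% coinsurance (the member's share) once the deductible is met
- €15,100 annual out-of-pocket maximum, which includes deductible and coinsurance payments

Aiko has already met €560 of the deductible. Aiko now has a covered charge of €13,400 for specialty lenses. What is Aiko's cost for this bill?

€5,518

Deductible still to meet: €2,700 − €560 = €2,140.
That leaves €13,400 − €2,140 = €11,260 for coinsurance.
Coinsurance: €11,260 × 30% = €3,378.
So the member owes €2,140 + €3,378 = €5,518 before any cap.
Total out-of-pocket so far would be €560 + €5,518 = €6,078, below the €15,100 cap — no reduction.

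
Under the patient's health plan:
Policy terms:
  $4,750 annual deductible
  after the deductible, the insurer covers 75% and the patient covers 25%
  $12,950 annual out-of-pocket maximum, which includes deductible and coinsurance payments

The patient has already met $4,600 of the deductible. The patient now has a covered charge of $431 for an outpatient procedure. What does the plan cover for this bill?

Remaining deductible: $4,750 − $4,600 = $150.
That leaves $431 − $150 = $281 for coinsurance.
Coinsurance: $281 × 25% = $70.25.
So the patient owes $150 + $70.25 = $220.25 before any cap.
Year-to-date out-of-pocket becomes $4,600 + $220.25 = $4,820.25, still under the $12,950 maximum, so no cap applies.
The insurer covers the remainder: $431 − $220.25 = $210.75.

$210.75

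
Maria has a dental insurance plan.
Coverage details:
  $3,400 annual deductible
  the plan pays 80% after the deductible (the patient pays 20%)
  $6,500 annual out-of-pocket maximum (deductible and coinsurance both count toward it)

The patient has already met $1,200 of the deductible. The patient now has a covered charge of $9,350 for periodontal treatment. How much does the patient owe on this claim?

$1,200 of the $3,400 deductible is already met, leaving $2,200.
That leaves $9,350 − $2,200 = $7,150 for coinsurance.
Patient's 20% share of $7,150 is $1,430.
So the patient owes $2,200 + $1,430 = $3,630 before any cap.
Cumulative spending $1,200 + $3,630 = $4,830 stays under the $6,500 maximum.

$3,630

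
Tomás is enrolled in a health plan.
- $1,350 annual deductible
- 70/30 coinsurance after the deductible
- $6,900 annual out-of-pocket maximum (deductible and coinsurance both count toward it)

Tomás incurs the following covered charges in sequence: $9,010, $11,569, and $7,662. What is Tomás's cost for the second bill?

#1 ($9,010): $1,350 to deductible, leaving $7,660; coinsurance $7,660 × 30% = $2,298. Patient pays $3,648; OOP now $3,648.
#2 ($11,569): deductible met; 30% of $11,569 = $3,470.70. OOP would hit $7,118.70 > $6,900, so the cap limits the patient to $6,900 − $3,648 = $3,252.

$3,252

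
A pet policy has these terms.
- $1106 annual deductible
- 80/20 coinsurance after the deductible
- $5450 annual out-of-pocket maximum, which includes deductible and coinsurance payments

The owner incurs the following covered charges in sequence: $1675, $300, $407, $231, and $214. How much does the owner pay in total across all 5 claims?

Claim 1 ($1675): $1106 finishes the deductible; $569 goes to coinsurance; coinsurance $569 × 20% = $113.80. Cost to owner: $1219.80. OOP to date $1219.80.
Claim 2 ($300): deductible already satisfied, so owner's share is 20% × $300 = $60. Cost to owner: $60. OOP to date $1279.80.
Claim 3 ($407): 20% coinsurance on $407 = $81.40. Cost to owner: $81.40. OOP to date $1361.20.
Claim 4 ($231): deductible met; 20% of $231 = $46.20. Cost to owner: $46.20. OOP to date $1407.40.
Claim 5 ($214): deductible already satisfied, so owner's share is 20% × $214 = $42.80. Owner pays $42.80; OOP now $1450.20.
Summing the owner's payments: $1219.80 + $60 + $81.40 + $46.20 + $42.80 = $1450.20.

$1450.20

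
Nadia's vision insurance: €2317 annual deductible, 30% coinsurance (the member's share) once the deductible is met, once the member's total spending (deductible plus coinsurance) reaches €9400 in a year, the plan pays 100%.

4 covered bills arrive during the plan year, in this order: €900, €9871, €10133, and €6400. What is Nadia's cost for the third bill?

Bill 1, €900: fully absorbed by the deductible. Member pays €900; OOP now €900.
Bill 2, €9871: €1417 to deductible, leaving €8454; coinsurance €8454 × 30% = €2536.20. Member pays €3953.20; OOP now €4853.20.
Bill 3, €10133: deductible met; 30% of €10133 = €3039.90. Member pays €3039.90; OOP now €7893.10.

€3039.90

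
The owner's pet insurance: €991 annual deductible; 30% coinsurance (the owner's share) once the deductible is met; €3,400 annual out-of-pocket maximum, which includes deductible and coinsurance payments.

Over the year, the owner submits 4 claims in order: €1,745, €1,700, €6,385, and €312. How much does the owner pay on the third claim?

Claim 1 — €1,745: €991 to deductible, leaving €754; coinsurance €754 × 30% = €226.20. Cost to owner: €1,217.20. OOP to date €1,217.20.
Claim 2 — €1,700: 30% coinsurance on €1,700 = €510. Owner owes €510 (running OOP €1,727.20).
Claim 3 — €6,385: 30% coinsurance on €6,385 = €1,915.50. OOP would hit €3,642.70 > €3,400, so the cap limits the owner to €3,400 − €1,727.20 = €1,672.80.

€1,672.80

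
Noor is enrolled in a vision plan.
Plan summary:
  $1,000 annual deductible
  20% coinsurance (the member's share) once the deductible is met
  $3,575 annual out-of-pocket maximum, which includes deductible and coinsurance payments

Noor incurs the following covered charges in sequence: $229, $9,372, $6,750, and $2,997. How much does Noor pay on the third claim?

Bill 1, $229: fully absorbed by the deductible. Cost to member: $229. OOP to date $229.
Bill 2, $9,372: $771 finishes the deductible; $8,601 goes to coinsurance; member's 20% is $1,720.20. Cost to member: $2,491.20. OOP to date $2,720.20.
Bill 3, $6,750: 20% coinsurance on $6,750 = $1,350. Adding that to $2,720.20 gives $4,070.20, past the $3,575 cap; member pays only $3,575 − $2,720.20 = $854.80.

$854.80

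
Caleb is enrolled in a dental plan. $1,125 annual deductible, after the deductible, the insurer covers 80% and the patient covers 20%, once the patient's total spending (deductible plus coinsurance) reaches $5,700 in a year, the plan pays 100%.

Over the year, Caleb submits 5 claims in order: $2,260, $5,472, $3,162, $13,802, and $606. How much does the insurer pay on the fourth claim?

#1 ($2,260): deductible takes $1,125, $1,135 remains; 20% of $1,135 = $227. Patient pays $1,352; OOP now $1,352. Plan pays $2,260 − $1,352 = $908.
#2 ($5,472): deductible already satisfied, so patient's share is 20% × $5,472 = $1,094.40. Patient owes $1,094.40 (running OOP $2,446.40). Insurer: $5,472 − $1,094.40 = $4,377.60.
#3 ($3,162): 20% coinsurance on $3,162 = $632.40. Patient pays $632.40; OOP now $3,078.80. Plan pays $3,162 − $632.40 = $2,529.60.
#4 ($13,802): 20% coinsurance on $13,802 = $2,760.40. OOP would hit $5,839.20 > $5,700, so the cap limits the patient to $5,700 − $3,078.80 = $2,621.20. Plan pays $13,802 − $2,621.20 = $11,180.80.

$11,180.80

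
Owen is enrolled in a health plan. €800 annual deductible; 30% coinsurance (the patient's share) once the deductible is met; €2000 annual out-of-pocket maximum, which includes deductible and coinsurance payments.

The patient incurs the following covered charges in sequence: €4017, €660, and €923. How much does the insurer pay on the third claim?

€886.10

#1 (€4017): deductible takes €800, €3217 remains; patient's 30% is €965.10. Patient pays €1765.10; OOP now €1765.10. Plan pays €4017 − €1765.10 = €2251.90.
#2 (€660): deductible met; 30% of €660 = €198. Patient owes €198 (running OOP €1963.10). Insurer: €660 − €198 = €462.
#3 (€923): 30% coinsurance on €923 = €276.90. OOP would hit €2240 > €2000, so the cap limits the patient to €2000 − €1963.10 = €36.90. Plan pays €923 − €36.90 = €886.10.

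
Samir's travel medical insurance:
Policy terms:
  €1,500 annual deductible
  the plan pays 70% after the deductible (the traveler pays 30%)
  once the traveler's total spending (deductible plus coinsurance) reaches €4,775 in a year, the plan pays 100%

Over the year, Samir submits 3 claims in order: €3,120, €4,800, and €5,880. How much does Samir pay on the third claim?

€1,349

Claim 1 — €3,120: €1,500 to deductible, leaving €1,620; coinsurance €1,620 × 30% = €486. Cost to traveler: €1,986. OOP to date €1,986.
Claim 2 — €4,800: 30% coinsurance on €4,800 = €1,440. Cost to traveler: €1,440. OOP to date €3,426.
Claim 3 — €5,880: deductible already satisfied, so traveler's share is 30% × €5,880 = €1,764. That would push OOP to €5,190, over the €4,775 cap, so traveler pays €4,775 − €3,426 = €1,349.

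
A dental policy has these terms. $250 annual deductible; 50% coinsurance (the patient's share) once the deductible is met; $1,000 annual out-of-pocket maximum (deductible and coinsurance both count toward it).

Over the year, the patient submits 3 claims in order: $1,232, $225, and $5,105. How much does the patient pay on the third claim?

#1 ($1,232): deductible takes $250, $982 remains; patient's 50% is $491. Cost to patient: $741. OOP to date $741.
#2 ($225): deductible already satisfied, so patient's share is 50% × $225 = $112.50. Patient pays $112.50; OOP now $853.50.
#3 ($5,105): deductible already satisfied, so patient's share is 50% × $5,105 = $2,552.50. OOP would hit $3,406 > $1,000, so the cap limits the patient to $1,000 − $853.50 = $146.50.

$146.50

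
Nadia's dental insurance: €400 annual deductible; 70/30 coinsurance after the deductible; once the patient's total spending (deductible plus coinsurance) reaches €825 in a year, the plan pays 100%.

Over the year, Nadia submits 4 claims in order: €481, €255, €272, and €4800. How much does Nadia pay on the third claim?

Claim 1 (€481): €400 to deductible, leaving €81; coinsurance €81 × 30% = €24.30. Cost to patient: €424.30. OOP to date €424.30.
Claim 2 (€255): deductible already satisfied, so patient's share is 30% × €255 = €76.50. Cost to patient: €76.50. OOP to date €500.80.
Claim 3 (€272): 30% coinsurance on €272 = €81.60. Patient owes €81.60 (running OOP €582.40).

€81.60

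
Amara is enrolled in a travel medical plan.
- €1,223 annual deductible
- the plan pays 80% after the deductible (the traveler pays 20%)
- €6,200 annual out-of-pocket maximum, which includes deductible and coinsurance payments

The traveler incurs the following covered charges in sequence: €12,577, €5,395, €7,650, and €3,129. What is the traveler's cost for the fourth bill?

€97.20

Bill 1, €12,577: €1,223 finishes the deductible; €11,354 goes to coinsurance; coinsurance €11,354 × 20% = €2,270.80. Cost to traveler: €3,493.80. OOP to date €3,493.80.
Bill 2, €5,395: 20% coinsurance on €5,395 = €1,079. Traveler owes €1,079 (running OOP €4,572.80).
Bill 3, €7,650: deductible already satisfied, so traveler's share is 20% × €7,650 = €1,530. Cost to traveler: €1,530. OOP to date €6,102.80.
Bill 4, €3,129: 20% coinsurance on €3,129 = €625.80. That would push OOP to €6,728.60, over the €6,200 cap, so traveler pays €6,200 − €6,102.80 = €97.20.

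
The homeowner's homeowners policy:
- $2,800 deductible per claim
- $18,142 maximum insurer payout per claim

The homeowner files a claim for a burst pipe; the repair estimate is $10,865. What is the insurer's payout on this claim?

After the deductible, $10,865 − $2,800 = $8,065 remains.
That's under the $18,142 cap, so the insurer reimburses the full $8,065.

$8,065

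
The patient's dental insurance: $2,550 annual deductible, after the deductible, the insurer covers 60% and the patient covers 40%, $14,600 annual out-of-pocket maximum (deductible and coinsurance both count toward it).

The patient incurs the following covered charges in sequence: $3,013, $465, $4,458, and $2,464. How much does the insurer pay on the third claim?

$2,674.80

Bill 1, $3,013: $2,550 to deductible, leaving $463; coinsurance $463 × 40% = $185.20. Patient pays $2,735.20; OOP now $2,735.20. Plan pays $3,013 − $2,735.20 = $277.80.
Bill 2, $465: 40% coinsurance on $465 = $186. Patient owes $186 (running OOP $2,921.20). Insurer: $465 − $186 = $279.
Bill 3, $4,458: deductible already satisfied, so patient's share is 40% × $4,458 = $1,783.20. Patient owes $1,783.20 (running OOP $4,704.40). Plan pays $4,458 − $1,783.20 = $2,674.80.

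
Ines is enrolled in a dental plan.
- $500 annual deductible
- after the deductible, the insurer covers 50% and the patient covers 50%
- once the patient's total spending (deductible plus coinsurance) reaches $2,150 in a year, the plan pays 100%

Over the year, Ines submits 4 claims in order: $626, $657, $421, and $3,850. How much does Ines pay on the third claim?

Claim 1 — $626: $500 finishes the deductible; $126 goes to coinsurance; coinsurance $126 × 50% = $63. Cost to patient: $563. OOP to date $563.
Claim 2 — $657: deductible already satisfied, so patient's share is 50% × $657 = $328.50. Cost to patient: $328.50. OOP to date $891.50.
Claim 3 — $421: 50% coinsurance on $421 = $210.50. Patient owes $210.50 (running OOP $1,102).

$210.50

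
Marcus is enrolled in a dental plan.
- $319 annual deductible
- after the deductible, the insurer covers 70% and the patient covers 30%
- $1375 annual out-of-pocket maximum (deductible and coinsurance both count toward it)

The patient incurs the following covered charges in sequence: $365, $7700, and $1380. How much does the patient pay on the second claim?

Claim 1 ($365): deductible takes $319, $46 remains; patient's 30% is $13.80. Cost to patient: $332.80. OOP to date $332.80.
Claim 2 ($7700): deductible met; 30% of $7700 = $2310. Adding that to $332.80 gives $2642.80, past the $1375 cap; patient pays only $1375 − $332.80 = $1042.20.

$1042.20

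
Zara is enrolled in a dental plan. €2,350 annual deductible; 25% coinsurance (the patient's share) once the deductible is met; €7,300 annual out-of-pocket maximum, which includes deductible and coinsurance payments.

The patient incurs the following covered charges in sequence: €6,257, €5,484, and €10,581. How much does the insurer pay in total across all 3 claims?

Claim 1 (€6,257): deductible takes €2,350, €3,907 remains; patient's 25% is €976.75. Patient owes €3,326.75 (running OOP €3,326.75). Plan pays €6,257 − €3,326.75 = €2,930.25.
Claim 2 (€5,484): 25% coinsurance on €5,484 = €1,371. Cost to patient: €1,371. OOP to date €4,697.75. Insurer: €5,484 − €1,371 = €4,113.
Claim 3 (€10,581): 25% coinsurance on €10,581 = €2,645.25. Adding that to €4,697.75 gives €7,343, past the €7,300 cap; patient pays only €7,300 − €4,697.75 = €2,602.25. Plan pays €10,581 − €2,602.25 = €7,978.75.
Insurer total = bills − patient's total = €22,322 − €7,300 = €15,022.

€15,022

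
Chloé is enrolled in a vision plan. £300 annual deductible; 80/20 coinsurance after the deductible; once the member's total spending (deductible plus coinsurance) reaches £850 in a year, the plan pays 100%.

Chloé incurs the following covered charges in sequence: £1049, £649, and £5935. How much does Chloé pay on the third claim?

Claim 1 (£1049): £300 finishes the deductible; £749 goes to coinsurance; coinsurance £749 × 20% = £149.80. Member owes £449.80 (running OOP £449.80).
Claim 2 (£649): deductible met; 20% of £649 = £129.80. Member pays £129.80; OOP now £579.60.
Claim 3 (£5935): 20% coinsurance on £5935 = £1187. Adding that to £579.60 gives £1766.60, past the £850 cap; member pays only £850 − £579.60 = £270.40.

£270.40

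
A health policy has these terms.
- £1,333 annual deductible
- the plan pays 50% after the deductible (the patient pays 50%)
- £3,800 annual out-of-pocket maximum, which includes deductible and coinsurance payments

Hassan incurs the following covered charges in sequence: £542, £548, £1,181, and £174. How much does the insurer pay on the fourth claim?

Bill 1, £542: all of it applies to the deductible. Cost to patient: £542. OOP to date £542. Insurer: £542 − £542 = £0.
Bill 2, £548: fully absorbed by the deductible. Patient owes £548 (running OOP £1,090). Insurer: £548 − £548 = £0.
Bill 3, £1,181: deductible takes £243, £938 remains; coinsurance £938 × 50% = £469. Cost to patient: £712. OOP to date £1,802. Plan pays £1,181 − £712 = £469.
Bill 4, £174: deductible already satisfied, so patient's share is 50% × £174 = £87. Patient pays £87; OOP now £1,889. Insurer: £174 − £87 = £87.

£87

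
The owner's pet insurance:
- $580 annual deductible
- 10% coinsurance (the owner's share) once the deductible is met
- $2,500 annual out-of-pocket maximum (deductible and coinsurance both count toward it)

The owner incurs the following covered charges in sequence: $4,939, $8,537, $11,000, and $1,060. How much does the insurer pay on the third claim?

$10,369.60

Bill 1, $4,939: $580 to deductible, leaving $4,359; owner's 10% is $435.90. Owner pays $1,015.90; OOP now $1,015.90. Plan pays $4,939 − $1,015.90 = $3,923.10.
Bill 2, $8,537: 10% coinsurance on $8,537 = $853.70. Owner owes $853.70 (running OOP $1,869.60). Insurer: $8,537 − $853.70 = $7,683.30.
Bill 3, $11,000: deductible met; 10% of $11,000 = $1,100. That would push OOP to $2,969.60, over the $2,500 cap, so owner pays $2,500 − $1,869.60 = $630.40. Plan pays $11,000 − $630.40 = $10,369.60.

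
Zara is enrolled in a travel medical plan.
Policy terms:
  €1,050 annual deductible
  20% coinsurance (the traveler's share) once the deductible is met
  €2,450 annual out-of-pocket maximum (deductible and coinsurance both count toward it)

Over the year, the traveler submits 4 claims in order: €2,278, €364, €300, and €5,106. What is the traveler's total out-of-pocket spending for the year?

€2,449.60

#1 (€2,278): deductible takes €1,050, €1,228 remains; traveler's 20% is €245.60. Cost to traveler: €1,295.60. OOP to date €1,295.60.
#2 (€364): 20% coinsurance on €364 = €72.80. Traveler owes €72.80 (running OOP €1,368.40).
#3 (€300): 20% coinsurance on €300 = €60. Traveler pays €60; OOP now €1,428.40.
#4 (€5,106): deductible already satisfied, so traveler's share is 20% × €5,106 = €1,021.20. Cost to traveler: €1,021.20. OOP to date €2,449.60.
Total paid by the traveler: €1,295.60 + €72.80 + €60 + €1,021.20 = €2,449.60.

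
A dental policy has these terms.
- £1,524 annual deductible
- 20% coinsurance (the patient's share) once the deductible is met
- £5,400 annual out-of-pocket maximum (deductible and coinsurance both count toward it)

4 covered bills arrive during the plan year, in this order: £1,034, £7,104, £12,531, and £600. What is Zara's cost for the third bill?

Claim 1 — £1,034: fully absorbed by the deductible. Patient owes £1,034 (running OOP £1,034).
Claim 2 — £7,104: £490 finishes the deductible; £6,614 goes to coinsurance; patient's 20% is £1,322.80. Patient owes £1,812.80 (running OOP £2,846.80).
Claim 3 — £12,531: deductible met; 20% of £12,531 = £2,506.20. Patient owes £2,506.20 (running OOP £5,353).

£2,506.20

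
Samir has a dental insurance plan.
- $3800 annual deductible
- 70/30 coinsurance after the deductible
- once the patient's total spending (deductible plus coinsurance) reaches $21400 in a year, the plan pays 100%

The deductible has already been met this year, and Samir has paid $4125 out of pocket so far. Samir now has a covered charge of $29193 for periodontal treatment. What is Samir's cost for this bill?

$8757.90

The deductible is already satisfied, so the full bill goes to coinsurance.
30% of $29193 = $8757.90 falls to the patient.
Year-to-date out-of-pocket becomes $4125 + $8757.90 = $12882.90, still under the $21400 maximum, so no cap applies.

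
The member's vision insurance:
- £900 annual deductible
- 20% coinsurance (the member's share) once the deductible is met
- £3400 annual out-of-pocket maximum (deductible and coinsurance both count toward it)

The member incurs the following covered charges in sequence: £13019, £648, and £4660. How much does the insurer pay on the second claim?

£571.80

#1 (£13019): £900 to deductible, leaving £12119; member's 20% is £2423.80. Member pays £3323.80; OOP now £3323.80. Insurer: £13019 − £3323.80 = £9695.20.
#2 (£648): 20% coinsurance on £648 = £129.60. OOP would hit £3453.40 > £3400, so the cap limits the member to £3400 − £3323.80 = £76.20. Insurer: £648 − £76.20 = £571.80.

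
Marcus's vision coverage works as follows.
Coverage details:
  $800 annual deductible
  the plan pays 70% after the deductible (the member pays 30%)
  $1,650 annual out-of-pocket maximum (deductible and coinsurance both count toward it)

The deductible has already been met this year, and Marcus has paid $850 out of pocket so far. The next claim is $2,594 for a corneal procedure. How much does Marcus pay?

$778.20

The deductible is already satisfied, so the full bill goes to coinsurance.
30% of $2,594 = $778.20 falls to the member.
Year-to-date out-of-pocket becomes $850 + $778.20 = $1,628.20, still under the $1,650 maximum, so no cap applies.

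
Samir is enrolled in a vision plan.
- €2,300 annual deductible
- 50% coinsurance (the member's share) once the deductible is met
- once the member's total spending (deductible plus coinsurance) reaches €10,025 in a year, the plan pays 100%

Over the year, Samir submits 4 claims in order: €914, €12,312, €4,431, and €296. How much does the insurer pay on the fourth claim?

€249.50

#1 (€914): fully absorbed by the deductible. Member pays €914; OOP now €914. Plan pays €914 − €914 = €0.
#2 (€12,312): €1,386 finishes the deductible; €10,926 goes to coinsurance; member's 50% is €5,463. Cost to member: €6,849. OOP to date €7,763. Plan pays €12,312 − €6,849 = €5,463.
#3 (€4,431): deductible already satisfied, so member's share is 50% × €4,431 = €2,215.50. Member pays €2,215.50; OOP now €9,978.50. Insurer: €4,431 − €2,215.50 = €2,215.50.
#4 (€296): 50% coinsurance on €296 = €148. OOP would hit €10,126.50 > €10,025, so the cap limits the member to €10,025 − €9,978.50 = €46.50. Insurer: €296 − €46.50 = €249.50.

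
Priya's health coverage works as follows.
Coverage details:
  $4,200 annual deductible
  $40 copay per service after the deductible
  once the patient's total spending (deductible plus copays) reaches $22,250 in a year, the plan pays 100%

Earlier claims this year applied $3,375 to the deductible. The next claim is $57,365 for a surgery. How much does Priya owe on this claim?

Remaining deductible: $4,200 − $3,375 = $825.
The remaining $56,540 (= $57,365 − $825) moves to the copay.
Copay on this service: $40.
That puts the patient's cost at $825 + $40 = $865 before any cap.
Cumulative spending $3,375 + $865 = $4,240 stays under the $22,250 maximum.

$865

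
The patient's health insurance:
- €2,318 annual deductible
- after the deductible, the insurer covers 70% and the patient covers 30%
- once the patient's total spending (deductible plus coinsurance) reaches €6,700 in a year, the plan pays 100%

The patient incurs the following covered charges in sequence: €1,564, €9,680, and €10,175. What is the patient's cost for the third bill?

€1,704.20

Bill 1, €1,564: fully absorbed by the deductible. Cost to patient: €1,564. OOP to date €1,564.
Bill 2, €9,680: deductible takes €754, €8,926 remains; 30% of €8,926 = €2,677.80. Patient pays €3,431.80; OOP now €4,995.80.
Bill 3, €10,175: deductible already satisfied, so patient's share is 30% × €10,175 = €3,052.50. OOP would hit €8,048.30 > €6,700, so the cap limits the patient to €6,700 − €4,995.80 = €1,704.20.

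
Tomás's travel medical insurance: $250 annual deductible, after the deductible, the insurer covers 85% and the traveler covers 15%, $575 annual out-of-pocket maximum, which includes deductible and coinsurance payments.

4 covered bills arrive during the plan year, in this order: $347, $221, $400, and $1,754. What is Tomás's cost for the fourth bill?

$217.30

Bill 1, $347: $250 to deductible, leaving $97; traveler's 15% is $14.55. Cost to traveler: $264.55. OOP to date $264.55.
Bill 2, $221: deductible met; 15% of $221 = $33.15. Cost to traveler: $33.15. OOP to date $297.70.
Bill 3, $400: deductible already satisfied, so traveler's share is 15% × $400 = $60. Traveler owes $60 (running OOP $357.70).
Bill 4, $1,754: deductible already satisfied, so traveler's share is 15% × $1,754 = $263.10. OOP would hit $620.80 > $575, so the cap limits the traveler to $575 − $357.70 = $217.30.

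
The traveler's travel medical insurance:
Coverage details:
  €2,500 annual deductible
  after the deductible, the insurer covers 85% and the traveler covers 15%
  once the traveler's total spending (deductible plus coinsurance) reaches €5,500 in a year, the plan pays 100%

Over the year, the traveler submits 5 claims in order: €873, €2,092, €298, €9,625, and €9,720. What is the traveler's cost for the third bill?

Claim 1 — €873: all of it applies to the deductible. Traveler owes €873 (running OOP €873).
Claim 2 — €2,092: €1,627 finishes the deductible; €465 goes to coinsurance; traveler's 15% is €69.75. Cost to traveler: €1,696.75. OOP to date €2,569.75.
Claim 3 — €298: deductible already satisfied, so traveler's share is 15% × €298 = €44.70. Cost to traveler: €44.70. OOP to date €2,614.45.

€44.70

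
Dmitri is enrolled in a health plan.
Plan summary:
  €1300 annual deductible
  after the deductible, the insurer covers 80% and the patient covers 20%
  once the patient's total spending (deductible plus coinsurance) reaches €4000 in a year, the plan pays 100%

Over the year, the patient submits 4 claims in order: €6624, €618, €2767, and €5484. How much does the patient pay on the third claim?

Claim 1 (€6624): deductible takes €1300, €5324 remains; coinsurance €5324 × 20% = €1064.80. Patient owes €2364.80 (running OOP €2364.80).
Claim 2 (€618): deductible met; 20% of €618 = €123.60. Patient owes €123.60 (running OOP €2488.40).
Claim 3 (€2767): 20% coinsurance on €2767 = €553.40. Patient owes €553.40 (running OOP €3041.80).

€553.40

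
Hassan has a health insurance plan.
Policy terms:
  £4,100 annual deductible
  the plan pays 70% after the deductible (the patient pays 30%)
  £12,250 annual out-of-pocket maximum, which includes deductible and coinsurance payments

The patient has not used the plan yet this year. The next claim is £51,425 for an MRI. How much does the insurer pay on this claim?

£39,175

Nothing has been paid toward the £4,100 deductible, so the first £4,100 of this charge is applied there.
The remaining £47,325 (= £51,425 − £4,100) moves to coinsurance.
Coinsurance: £47,325 × 30% = £14,197.50.
That puts the patient's cost at £4,100 + £14,197.50 = £18,297.50 before any cap.
That would bring total out-of-pocket to £18,297.50, past the £12,250 cap. The patient is capped at £12,250 − £0 = £12,250 on this claim.
The plan picks up £51,425 − £12,250 = £39,175.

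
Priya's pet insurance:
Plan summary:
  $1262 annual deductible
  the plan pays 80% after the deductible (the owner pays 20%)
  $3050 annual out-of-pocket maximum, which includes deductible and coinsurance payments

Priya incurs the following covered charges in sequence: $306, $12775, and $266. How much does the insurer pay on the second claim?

Claim 1 — $306: entire amount goes to the deductible. Owner pays $306; OOP now $306. Insurer: $306 − $306 = $0.
Claim 2 — $12775: deductible takes $956, $11819 remains; owner's 20% is $2363.80. Claim cost before the cap: $956 + $2363.80 = $3319.80. That would push OOP to $3625.80, over the $3050 cap, so owner pays $3050 − $306 = $2744. Plan pays $12775 − $2744 = $10031.

$10031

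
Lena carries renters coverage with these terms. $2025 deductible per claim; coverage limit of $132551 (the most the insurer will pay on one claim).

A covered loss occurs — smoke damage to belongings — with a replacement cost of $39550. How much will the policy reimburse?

After the deductible, $39550 − $2025 = $37525 remains.
That's under the $132551 cap, so the insurer reimburses the full $37525.

$37525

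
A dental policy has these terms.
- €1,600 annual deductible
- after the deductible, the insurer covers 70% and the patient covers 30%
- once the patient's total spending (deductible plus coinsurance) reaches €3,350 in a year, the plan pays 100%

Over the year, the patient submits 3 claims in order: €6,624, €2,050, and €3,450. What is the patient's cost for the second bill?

Claim 1 — €6,624: €1,600 to deductible, leaving €5,024; coinsurance €5,024 × 30% = €1,507.20. Patient pays €3,107.20; OOP now €3,107.20.
Claim 2 — €2,050: deductible met; 30% of €2,050 = €615. That would push OOP to €3,722.20, over the €3,350 cap, so patient pays €3,350 − €3,107.20 = €242.80.

€242.80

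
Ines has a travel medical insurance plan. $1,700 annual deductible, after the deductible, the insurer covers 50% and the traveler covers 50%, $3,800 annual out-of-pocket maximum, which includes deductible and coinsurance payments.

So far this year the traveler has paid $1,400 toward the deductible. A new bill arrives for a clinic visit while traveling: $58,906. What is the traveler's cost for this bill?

$1,400 of the $1,700 deductible is already met, leaving $300.
After the $300 deductible portion, $58,906 − $300 = $58,606 is subject to coinsurance.
50% of $58,606 = $29,303 falls to the traveler.
That puts the traveler's cost at $300 + $29,303 = $29,603 before any cap.
Year-to-date out-of-pocket would reach $1,400 + $29,603 = $31,003, above the $3,800 maximum, so the traveler pays only $3,800 − $1,400 = $2,400.

$2,400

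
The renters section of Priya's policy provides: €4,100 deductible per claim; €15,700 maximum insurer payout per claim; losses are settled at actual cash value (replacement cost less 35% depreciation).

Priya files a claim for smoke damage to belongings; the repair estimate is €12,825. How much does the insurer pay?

Actual cash value after 35% depreciation: €12,825 × 65% = €8,336.25.
Less the €4,100 deductible: €8,336.25 − €4,100 = €4,236.25.
€4,236.25 is within the €15,700 limit, so the insurer pays €4,236.25.

€4,236.25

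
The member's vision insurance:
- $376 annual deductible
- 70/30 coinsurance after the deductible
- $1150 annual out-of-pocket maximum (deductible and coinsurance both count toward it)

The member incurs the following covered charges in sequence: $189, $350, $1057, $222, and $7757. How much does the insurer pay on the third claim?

$739.90

Claim 1 — $189: entire amount goes to the deductible. Member owes $189 (running OOP $189). Insurer: $189 − $189 = $0.
Claim 2 — $350: $187 to deductible, leaving $163; member's 30% is $48.90. Cost to member: $235.90. OOP to date $424.90. Plan pays $350 − $235.90 = $114.10.
Claim 3 — $1057: deductible already satisfied, so member's share is 30% × $1057 = $317.10. Cost to member: $317.10. OOP to date $742. Insurer: $1057 − $317.10 = $739.90.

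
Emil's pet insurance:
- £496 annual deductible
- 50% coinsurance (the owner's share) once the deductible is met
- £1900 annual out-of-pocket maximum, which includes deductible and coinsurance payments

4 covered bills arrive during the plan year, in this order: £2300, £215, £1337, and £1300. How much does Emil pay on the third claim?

£394.50

Bill 1, £2300: £496 to deductible, leaving £1804; 50% of £1804 = £902. Cost to owner: £1398. OOP to date £1398.
Bill 2, £215: 50% coinsurance on £215 = £107.50. Owner owes £107.50 (running OOP £1505.50).
Bill 3, £1337: 50% coinsurance on £1337 = £668.50. Adding that to £1505.50 gives £2174, past the £1900 cap; owner pays only £1900 − £1505.50 = £394.50.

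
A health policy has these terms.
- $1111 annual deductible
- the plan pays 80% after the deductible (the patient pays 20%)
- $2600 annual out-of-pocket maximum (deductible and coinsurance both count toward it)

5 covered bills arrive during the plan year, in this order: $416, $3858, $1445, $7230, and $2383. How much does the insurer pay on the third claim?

$1156

Bill 1, $416: fully absorbed by the deductible. Patient owes $416 (running OOP $416). Insurer: $416 − $416 = $0.
Bill 2, $3858: $695 finishes the deductible; $3163 goes to coinsurance; patient's 20% is $632.60. Cost to patient: $1327.60. OOP to date $1743.60. Plan pays $3858 − $1327.60 = $2530.40.
Bill 3, $1445: 20% coinsurance on $1445 = $289. Patient owes $289 (running OOP $2032.60). Insurer: $1445 − $289 = $1156.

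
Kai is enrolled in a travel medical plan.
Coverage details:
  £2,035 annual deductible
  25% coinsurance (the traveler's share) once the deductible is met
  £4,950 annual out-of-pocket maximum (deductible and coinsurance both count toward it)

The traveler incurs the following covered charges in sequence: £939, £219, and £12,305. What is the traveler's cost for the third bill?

Claim 1 (£939): fully absorbed by the deductible. Cost to traveler: £939. OOP to date £939.
Claim 2 (£219): entire amount goes to the deductible. Cost to traveler: £219. OOP to date £1,158.
Claim 3 (£12,305): deductible takes £877, £11,428 remains; 25% of £11,428 = £2,857. Traveler pays £3,734; OOP now £4,892.

£3,734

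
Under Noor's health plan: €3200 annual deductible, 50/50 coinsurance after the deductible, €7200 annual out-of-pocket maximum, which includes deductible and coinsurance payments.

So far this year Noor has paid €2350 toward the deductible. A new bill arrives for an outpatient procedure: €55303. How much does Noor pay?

Remaining deductible: €3200 − €2350 = €850.
That leaves €55303 − €850 = €54453 for coinsurance.
Patient's 50% share of €54453 is €27226.50.
Patient responsibility before any cap: €850 + €27226.50 = €28076.50.
Adding €28076.50 to the €2350 already spent would give €30426.50, which exceeds the €7200 cap; the patient pays just €7200 − €2350 = €4850.

€4850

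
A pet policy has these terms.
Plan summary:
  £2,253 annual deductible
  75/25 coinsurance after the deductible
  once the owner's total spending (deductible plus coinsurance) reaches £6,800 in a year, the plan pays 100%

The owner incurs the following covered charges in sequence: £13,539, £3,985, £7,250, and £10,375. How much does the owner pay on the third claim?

Claim 1 — £13,539: £2,253 to deductible, leaving £11,286; coinsurance £11,286 × 25% = £2,821.50. Cost to owner: £5,074.50. OOP to date £5,074.50.
Claim 2 — £3,985: deductible already satisfied, so owner's share is 25% × £3,985 = £996.25. Owner pays £996.25; OOP now £6,070.75.
Claim 3 — £7,250: deductible met; 25% of £7,250 = £1,812.50. Adding that to £6,070.75 gives £7,883.25, past the £6,800 cap; owner pays only £6,800 − £6,070.75 = £729.25.

£729.25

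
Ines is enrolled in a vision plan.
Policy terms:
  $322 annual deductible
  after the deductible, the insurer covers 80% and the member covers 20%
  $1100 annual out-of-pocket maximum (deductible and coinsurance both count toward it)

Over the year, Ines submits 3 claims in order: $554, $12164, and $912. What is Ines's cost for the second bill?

#1 ($554): $322 finishes the deductible; $232 goes to coinsurance; 20% of $232 = $46.40. Member pays $368.40; OOP now $368.40.
#2 ($12164): 20% coinsurance on $12164 = $2432.80. Adding that to $368.40 gives $2801.20, past the $1100 cap; member pays only $1100 − $368.40 = $731.60.

$731.60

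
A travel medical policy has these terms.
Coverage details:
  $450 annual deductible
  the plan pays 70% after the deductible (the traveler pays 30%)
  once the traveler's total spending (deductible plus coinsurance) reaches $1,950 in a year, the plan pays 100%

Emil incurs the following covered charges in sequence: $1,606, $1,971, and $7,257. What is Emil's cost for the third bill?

$561.90

Claim 1 — $1,606: $450 finishes the deductible; $1,156 goes to coinsurance; traveler's 30% is $346.80. Cost to traveler: $796.80. OOP to date $796.80.
Claim 2 — $1,971: 30% coinsurance on $1,971 = $591.30. Traveler pays $591.30; OOP now $1,388.10.
Claim 3 — $7,257: deductible already satisfied, so traveler's share is 30% × $7,257 = $2,177.10. OOP would hit $3,565.20 > $1,950, so the cap limits the traveler to $1,950 − $1,388.10 = $561.90.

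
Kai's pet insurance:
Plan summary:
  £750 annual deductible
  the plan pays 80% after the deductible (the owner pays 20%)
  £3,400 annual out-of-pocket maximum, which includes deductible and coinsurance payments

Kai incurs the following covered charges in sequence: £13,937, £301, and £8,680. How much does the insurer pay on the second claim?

£288.40

Bill 1, £13,937: £750 finishes the deductible; £13,187 goes to coinsurance; 20% of £13,187 = £2,637.40. Cost to owner: £3,387.40. OOP to date £3,387.40. Insurer: £13,937 − £3,387.40 = £10,549.60.
Bill 2, £301: deductible met; 20% of £301 = £60.20. OOP would hit £3,447.60 > £3,400, so the cap limits the owner to £3,400 − £3,387.40 = £12.60. Plan pays £301 − £12.60 = £288.40.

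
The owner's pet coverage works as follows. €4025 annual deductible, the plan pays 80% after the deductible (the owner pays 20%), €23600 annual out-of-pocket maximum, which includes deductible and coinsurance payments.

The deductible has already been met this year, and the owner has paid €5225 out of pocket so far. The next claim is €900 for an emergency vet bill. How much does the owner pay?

€180

The deductible is already satisfied, so the full bill goes to coinsurance.
Coinsurance: €900 × 20% = €180.
Year-to-date out-of-pocket becomes €5225 + €180 = €5405, still under the €23600 maximum, so no cap applies.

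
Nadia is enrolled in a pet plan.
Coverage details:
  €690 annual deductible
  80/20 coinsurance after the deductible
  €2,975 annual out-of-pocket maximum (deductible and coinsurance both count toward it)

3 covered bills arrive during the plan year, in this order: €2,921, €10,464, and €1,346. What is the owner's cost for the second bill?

€1,838.80

Bill 1, €2,921: €690 to deductible, leaving €2,231; owner's 20% is €446.20. Owner pays €1,136.20; OOP now €1,136.20.
Bill 2, €10,464: 20% coinsurance on €10,464 = €2,092.80. Adding that to €1,136.20 gives €3,229, past the €2,975 cap; owner pays only €2,975 − €1,136.20 = €1,838.80.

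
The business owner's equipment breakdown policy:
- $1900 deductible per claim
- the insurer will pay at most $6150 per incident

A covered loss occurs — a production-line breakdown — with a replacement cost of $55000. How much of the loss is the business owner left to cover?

$48850

After the deductible, $55000 − $1900 = $53100 remains.
$53100 exceeds the $6150 limit, so the insurer pays the limit: $6150.
Out of pocket: $55000 − $6150 = $48850.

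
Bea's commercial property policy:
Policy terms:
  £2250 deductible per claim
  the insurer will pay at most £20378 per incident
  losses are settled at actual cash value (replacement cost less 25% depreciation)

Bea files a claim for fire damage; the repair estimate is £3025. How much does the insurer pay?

At 25% depreciation, ACV = £3025 − £756.25 = £2268.75.
Subtract the deductible: £2268.75 − £2250 = £18.75.
£18.75 ≤ £20378, so the limit doesn't bind; insurer pays £18.75.

£18.75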